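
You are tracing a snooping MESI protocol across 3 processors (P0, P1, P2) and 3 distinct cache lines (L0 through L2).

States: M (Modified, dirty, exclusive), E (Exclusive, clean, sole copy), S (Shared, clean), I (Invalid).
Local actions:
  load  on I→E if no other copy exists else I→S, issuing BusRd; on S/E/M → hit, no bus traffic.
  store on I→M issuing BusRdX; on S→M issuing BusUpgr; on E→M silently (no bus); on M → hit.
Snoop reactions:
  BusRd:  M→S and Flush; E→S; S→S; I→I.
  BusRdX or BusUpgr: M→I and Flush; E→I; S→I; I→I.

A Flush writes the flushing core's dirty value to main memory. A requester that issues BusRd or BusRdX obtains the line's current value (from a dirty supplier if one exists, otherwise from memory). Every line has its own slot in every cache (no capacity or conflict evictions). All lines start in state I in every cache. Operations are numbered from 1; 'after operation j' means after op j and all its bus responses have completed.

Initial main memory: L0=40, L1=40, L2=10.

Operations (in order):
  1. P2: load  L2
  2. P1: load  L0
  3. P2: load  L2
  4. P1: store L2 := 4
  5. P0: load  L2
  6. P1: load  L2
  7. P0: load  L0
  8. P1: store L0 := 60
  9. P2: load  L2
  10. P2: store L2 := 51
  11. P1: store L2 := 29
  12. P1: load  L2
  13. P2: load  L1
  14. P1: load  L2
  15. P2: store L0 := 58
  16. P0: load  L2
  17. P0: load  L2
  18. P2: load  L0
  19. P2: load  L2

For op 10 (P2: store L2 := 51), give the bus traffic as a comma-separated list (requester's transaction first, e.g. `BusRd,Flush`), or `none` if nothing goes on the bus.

[1] P2: load  L2 | P0:I, P1:I, P2:E(10) | bus: BusRd
[2] P1: load  L0 | P0:I, P1:E(40), P2:I | bus: BusRd
[3] P2: load  L2 | P0:I, P1:I, P2:E(10) | bus: none
[4] P1: store L2 := 4 | P0:I, P1:M(4), P2:I | bus: BusRdX
[5] P0: load  L2 | P0:S(4), P1:S(4), P2:I | bus: BusRd,Flush
[6] P1: load  L2 | P0:S(4), P1:S(4), P2:I | bus: none
[7] P0: load  L0 | P0:S(40), P1:S(40), P2:I | bus: BusRd
[8] P1: store L0 := 60 | P0:I, P1:M(60), P2:I | bus: BusUpgr
[9] P2: load  L2 | P0:S(4), P1:S(4), P2:S(4) | bus: BusRd
[10] P2: store L2 := 51 | P0:I, P1:I, P2:M(51) | bus: BusUpgr
[11] P1: store L2 := 29 | P0:I, P1:M(29), P2:I | bus: BusRdX,Flush
[12] P1: load  L2 | P0:I, P1:M(29), P2:I | bus: none
[13] P2: load  L1 | P0:I, P1:I, P2:E(40) | bus: BusRd
[14] P1: load  L2 | P0:I, P1:M(29), P2:I | bus: none
[15] P2: store L0 := 58 | P0:I, P1:I, P2:M(58) | bus: BusRdX,Flush
[16] P0: load  L2 | P0:S(29), P1:S(29), P2:I | bus: BusRd,Flush
[17] P0: load  L2 | P0:S(29), P1:S(29), P2:I | bus: none
[18] P2: load  L0 | P0:I, P1:I, P2:M(58) | bus: none
[19] P2: load  L2 | P0:S(29), P1:S(29), P2:S(29) | bus: BusRd

bus = BusUpgr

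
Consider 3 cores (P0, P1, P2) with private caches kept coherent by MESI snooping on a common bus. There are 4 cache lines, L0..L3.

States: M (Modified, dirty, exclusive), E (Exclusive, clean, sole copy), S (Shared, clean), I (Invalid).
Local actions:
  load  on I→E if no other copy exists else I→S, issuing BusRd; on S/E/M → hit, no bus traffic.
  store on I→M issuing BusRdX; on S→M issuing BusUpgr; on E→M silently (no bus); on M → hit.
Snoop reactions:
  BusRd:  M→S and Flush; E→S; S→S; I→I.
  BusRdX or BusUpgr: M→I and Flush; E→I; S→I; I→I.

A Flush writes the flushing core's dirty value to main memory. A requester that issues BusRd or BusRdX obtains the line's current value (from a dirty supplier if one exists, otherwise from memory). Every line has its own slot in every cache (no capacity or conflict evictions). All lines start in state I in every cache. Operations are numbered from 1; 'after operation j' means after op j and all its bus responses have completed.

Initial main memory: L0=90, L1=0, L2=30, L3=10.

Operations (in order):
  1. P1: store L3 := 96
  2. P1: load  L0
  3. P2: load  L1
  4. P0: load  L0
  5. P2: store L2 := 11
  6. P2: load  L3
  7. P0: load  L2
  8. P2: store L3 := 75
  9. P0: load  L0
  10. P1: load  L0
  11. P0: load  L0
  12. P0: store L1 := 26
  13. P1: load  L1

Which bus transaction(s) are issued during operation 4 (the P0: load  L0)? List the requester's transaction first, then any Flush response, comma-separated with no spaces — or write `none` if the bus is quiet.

bus = BusRd

[1] P1: store L3 := 96 | P0:I, P1:M(96), P2:I | bus: BusRdX
[2] P1: load  L0 | P0:I, P1:E(90), P2:I | bus: BusRd
[3] P2: load  L1 | P0:I, P1:I, P2:E(0) | bus: BusRd
[4] P0: load  L0 | P0:S(90), P1:S(90), P2:I | bus: BusRd
[5] P2: store L2 := 11 | P0:I, P1:I, P2:M(11) | bus: BusRdX
[6] P2: load  L3 | P0:I, P1:S(96), P2:S(96) | bus: BusRd,Flush
[7] P0: load  L2 | P0:S(11), P1:I, P2:S(11) | bus: BusRd,Flush
[8] P2: store L3 := 75 | P0:I, P1:I, P2:M(75) | bus: BusUpgr
[9] P0: load  L0 | P0:S(90), P1:S(90), P2:I | bus: none
[10] P1: load  L0 | P0:S(90), P1:S(90), P2:I | bus: none
[11] P0: load  L0 | P0:S(90), P1:S(90), P2:I | bus: none
[12] P0: store L1 := 26 | P0:M(26), P1:I, P2:I | bus: BusRdX
[13] P1: load  L1 | P0:S(26), P1:S(26), P2:I | bus: BusRd,Flush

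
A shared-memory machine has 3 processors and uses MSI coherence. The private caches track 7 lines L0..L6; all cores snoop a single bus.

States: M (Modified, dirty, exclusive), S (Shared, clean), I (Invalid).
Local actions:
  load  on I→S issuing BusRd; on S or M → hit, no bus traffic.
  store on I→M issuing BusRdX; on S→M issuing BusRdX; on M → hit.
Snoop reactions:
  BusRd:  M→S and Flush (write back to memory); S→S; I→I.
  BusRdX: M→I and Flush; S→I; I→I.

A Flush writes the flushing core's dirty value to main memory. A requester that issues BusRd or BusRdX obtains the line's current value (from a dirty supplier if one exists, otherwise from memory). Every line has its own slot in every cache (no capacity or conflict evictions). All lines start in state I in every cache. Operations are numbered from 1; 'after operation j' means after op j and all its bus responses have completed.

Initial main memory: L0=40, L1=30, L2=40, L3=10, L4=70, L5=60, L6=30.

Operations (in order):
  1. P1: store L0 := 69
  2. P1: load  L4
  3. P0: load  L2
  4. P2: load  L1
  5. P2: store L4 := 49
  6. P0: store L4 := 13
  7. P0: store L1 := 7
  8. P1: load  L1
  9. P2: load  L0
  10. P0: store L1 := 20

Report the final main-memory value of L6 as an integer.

memory[L6] = 30

[1] P1: store L0 := 69 | P0:I, P1:M(69), P2:I | bus: BusRdX
[2] P1: load  L4 | P0:I, P1:S(70), P2:I | bus: BusRd
[3] P0: load  L2 | P0:S(40), P1:I, P2:I | bus: BusRd
[4] P2: load  L1 | P0:I, P1:I, P2:S(30) | bus: BusRd
[5] P2: store L4 := 49 | P0:I, P1:I, P2:M(49) | bus: BusRdX
[6] P0: store L4 := 13 | P0:M(13), P1:I, P2:I | bus: BusRdX,Flush
[7] P0: store L1 := 7 | P0:M(7), P1:I, P2:I | bus: BusRdX
[8] P1: load  L1 | P0:S(7), P1:S(7), P2:I | bus: BusRd,Flush
[9] P2: load  L0 | P0:I, P1:S(69), P2:S(69) | bus: BusRd,Flush
[10] P0: store L1 := 20 | P0:M(20), P1:I, P2:I | bus: BusRdX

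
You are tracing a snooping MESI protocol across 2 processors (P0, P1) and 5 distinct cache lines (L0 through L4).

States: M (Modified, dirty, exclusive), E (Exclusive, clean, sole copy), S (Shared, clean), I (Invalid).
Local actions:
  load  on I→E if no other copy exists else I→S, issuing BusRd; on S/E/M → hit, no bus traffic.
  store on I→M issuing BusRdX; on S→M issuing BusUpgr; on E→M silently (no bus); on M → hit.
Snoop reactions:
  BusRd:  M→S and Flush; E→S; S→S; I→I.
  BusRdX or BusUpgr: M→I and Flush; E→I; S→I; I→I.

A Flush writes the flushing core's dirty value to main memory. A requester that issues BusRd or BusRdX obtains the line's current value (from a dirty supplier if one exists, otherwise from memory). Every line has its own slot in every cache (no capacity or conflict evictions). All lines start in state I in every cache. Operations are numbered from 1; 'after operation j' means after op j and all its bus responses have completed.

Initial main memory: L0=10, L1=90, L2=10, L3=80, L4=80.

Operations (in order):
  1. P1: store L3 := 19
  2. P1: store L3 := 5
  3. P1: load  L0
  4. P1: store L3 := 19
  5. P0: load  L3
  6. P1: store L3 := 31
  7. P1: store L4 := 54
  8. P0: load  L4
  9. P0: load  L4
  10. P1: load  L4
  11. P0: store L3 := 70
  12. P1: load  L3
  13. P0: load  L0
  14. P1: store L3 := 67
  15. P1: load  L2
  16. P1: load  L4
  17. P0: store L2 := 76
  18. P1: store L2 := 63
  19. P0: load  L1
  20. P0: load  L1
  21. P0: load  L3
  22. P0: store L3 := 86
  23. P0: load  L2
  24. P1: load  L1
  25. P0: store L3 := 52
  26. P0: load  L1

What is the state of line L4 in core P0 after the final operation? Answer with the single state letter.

[1] P1: store L3 := 19 | P0:I, P1:M(19) | bus: BusRdX
[2] P1: store L3 := 5 | P0:I, P1:M(5) | bus: none
[3] P1: load  L0 | P0:I, P1:E(10) | bus: BusRd
[4] P1: store L3 := 19 | P0:I, P1:M(19) | bus: none
[5] P0: load  L3 | P0:S(19), P1:S(19) | bus: BusRd,Flush
[6] P1: store L3 := 31 | P0:I, P1:M(31) | bus: BusUpgr
[7] P1: store L4 := 54 | P0:I, P1:M(54) | bus: BusRdX
[8] P0: load  L4 | P0:S(54), P1:S(54) | bus: BusRd,Flush
[9] P0: load  L4 | P0:S(54), P1:S(54) | bus: none
[10] P1: load  L4 | P0:S(54), P1:S(54) | bus: none
[11] P0: store L3 := 70 | P0:M(70), P1:I | bus: BusRdX,Flush
[12] P1: load  L3 | P0:S(70), P1:S(70) | bus: BusRd,Flush
[13] P0: load  L0 | P0:S(10), P1:S(10) | bus: BusRd
[14] P1: store L3 := 67 | P0:I, P1:M(67) | bus: BusUpgr
[15] P1: load  L2 | P0:I, P1:E(10) | bus: BusRd
[16] P1: load  L4 | P0:S(54), P1:S(54) | bus: none
[17] P0: store L2 := 76 | P0:M(76), P1:I | bus: BusRdX
[18] P1: store L2 := 63 | P0:I, P1:M(63) | bus: BusRdX,Flush
[19] P0: load  L1 | P0:E(90), P1:I | bus: BusRd
[20] P0: load  L1 | P0:E(90), P1:I | bus: none
[21] P0: load  L3 | P0:S(67), P1:S(67) | bus: BusRd,Flush
[22] P0: store L3 := 86 | P0:M(86), P1:I | bus: BusUpgr
[23] P0: load  L2 | P0:S(63), P1:S(63) | bus: BusRd,Flush
[24] P1: load  L1 | P0:S(90), P1:S(90) | bus: BusRd
[25] P0: store L3 := 52 | P0:M(52), P1:I | bus: none
[26] P0: load  L1 | P0:S(90), P1:S(90) | bus: none

state = S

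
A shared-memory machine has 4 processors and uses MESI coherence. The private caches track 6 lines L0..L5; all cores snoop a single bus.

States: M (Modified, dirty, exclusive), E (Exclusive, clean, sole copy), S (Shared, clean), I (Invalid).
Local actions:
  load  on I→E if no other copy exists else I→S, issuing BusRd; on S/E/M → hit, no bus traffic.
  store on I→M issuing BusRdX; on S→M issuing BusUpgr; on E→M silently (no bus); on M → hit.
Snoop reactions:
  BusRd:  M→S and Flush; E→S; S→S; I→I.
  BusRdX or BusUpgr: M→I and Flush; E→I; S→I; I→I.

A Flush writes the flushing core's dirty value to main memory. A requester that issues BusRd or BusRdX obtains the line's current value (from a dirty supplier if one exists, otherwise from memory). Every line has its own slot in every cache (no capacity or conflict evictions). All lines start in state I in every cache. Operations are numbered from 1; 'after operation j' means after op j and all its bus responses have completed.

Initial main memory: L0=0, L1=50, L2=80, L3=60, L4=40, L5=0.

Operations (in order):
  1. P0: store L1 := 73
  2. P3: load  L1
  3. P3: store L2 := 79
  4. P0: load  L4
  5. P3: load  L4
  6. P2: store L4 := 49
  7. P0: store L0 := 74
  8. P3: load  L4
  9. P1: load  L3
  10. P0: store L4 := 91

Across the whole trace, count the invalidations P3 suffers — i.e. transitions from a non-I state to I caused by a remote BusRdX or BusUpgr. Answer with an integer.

[1] P0: store L1 := 73 | P0:M(73), P1:I, P2:I, P3:I | bus: BusRdX
[2] P3: load  L1 | P0:S(73), P1:I, P2:I, P3:S(73) | bus: BusRd,Flush
[3] P3: store L2 := 79 | P0:I, P1:I, P2:I, P3:M(79) | bus: BusRdX
[4] P0: load  L4 | P0:E(40), P1:I, P2:I, P3:I | bus: BusRd
[5] P3: load  L4 | P0:S(40), P1:I, P2:I, P3:S(40) | bus: BusRd
[6] P2: store L4 := 49 | P0:I, P1:I, P2:M(49), P3:I | bus: BusRdX
[7] P0: store L0 := 74 | P0:M(74), P1:I, P2:I, P3:I | bus: BusRdX
[8] P3: load  L4 | P0:I, P1:I, P2:S(49), P3:S(49) | bus: BusRd,Flush
[9] P1: load  L3 | P0:I, P1:E(60), P2:I, P3:I | bus: BusRd
[10] P0: store L4 := 91 | P0:M(91), P1:I, P2:I, P3:I | bus: BusRdX

invalidations = 2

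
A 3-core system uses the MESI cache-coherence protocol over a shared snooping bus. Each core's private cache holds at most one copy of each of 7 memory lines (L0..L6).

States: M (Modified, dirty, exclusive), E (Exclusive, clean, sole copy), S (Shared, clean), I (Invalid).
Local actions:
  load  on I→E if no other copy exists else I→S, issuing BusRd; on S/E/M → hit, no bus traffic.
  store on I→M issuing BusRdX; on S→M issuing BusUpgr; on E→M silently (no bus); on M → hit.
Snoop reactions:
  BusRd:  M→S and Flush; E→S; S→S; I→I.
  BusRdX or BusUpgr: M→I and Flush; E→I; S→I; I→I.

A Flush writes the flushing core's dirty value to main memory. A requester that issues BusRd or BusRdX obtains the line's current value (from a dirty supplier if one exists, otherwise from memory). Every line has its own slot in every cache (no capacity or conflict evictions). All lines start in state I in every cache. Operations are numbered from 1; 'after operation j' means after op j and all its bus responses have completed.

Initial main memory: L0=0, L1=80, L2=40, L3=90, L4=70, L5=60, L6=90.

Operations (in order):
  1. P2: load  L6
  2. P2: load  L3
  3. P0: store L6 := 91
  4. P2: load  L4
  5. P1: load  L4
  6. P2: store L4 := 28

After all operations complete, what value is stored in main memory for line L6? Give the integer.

step 1: P2: load  L6  ⟶  IIE  (L6)  txn=BusRd  M[L6]=90
step 2: P2: load  L3  ⟶  IIE  (L3)  txn=BusRd  M[L3]=90
step 3: P0: store L6 := 91  ⟶  MII  (L6)  txn=BusRdX  M[L6]=90
step 4: P2: load  L4  ⟶  IIE  (L4)  txn=BusRd  M[L4]=70
step 5: P1: load  L4  ⟶  ISS  (L4)  txn=BusRd  M[L4]=70
step 6: P2: store L4 := 28  ⟶  IIM  (L4)  txn=BusUpgr  M[L4]=70

memory[L6] = 90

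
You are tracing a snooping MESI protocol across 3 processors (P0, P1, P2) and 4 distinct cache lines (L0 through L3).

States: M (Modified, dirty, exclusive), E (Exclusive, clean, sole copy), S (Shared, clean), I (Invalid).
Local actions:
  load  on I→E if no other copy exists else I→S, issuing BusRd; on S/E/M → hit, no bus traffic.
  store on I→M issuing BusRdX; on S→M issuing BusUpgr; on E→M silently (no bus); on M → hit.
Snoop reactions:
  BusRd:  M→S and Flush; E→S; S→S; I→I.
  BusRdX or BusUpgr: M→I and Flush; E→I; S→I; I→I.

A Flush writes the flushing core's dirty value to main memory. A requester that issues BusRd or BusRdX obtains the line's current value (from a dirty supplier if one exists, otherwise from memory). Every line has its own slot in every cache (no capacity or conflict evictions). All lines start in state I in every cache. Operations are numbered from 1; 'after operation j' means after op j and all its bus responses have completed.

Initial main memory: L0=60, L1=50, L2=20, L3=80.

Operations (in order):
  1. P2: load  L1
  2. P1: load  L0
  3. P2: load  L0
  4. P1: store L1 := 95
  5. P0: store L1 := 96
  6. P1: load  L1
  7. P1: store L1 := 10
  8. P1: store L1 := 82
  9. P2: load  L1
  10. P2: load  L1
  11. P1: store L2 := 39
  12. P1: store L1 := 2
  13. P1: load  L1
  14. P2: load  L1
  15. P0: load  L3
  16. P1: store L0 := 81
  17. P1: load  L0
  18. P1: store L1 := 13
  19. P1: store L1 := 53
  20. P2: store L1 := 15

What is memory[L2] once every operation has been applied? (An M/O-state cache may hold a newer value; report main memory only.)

  op1 P2: load  L1 → I/I/E on L1; bus BusRd; mem=50
  op2 P1: load  L0 → I/E/I on L0; bus BusRd; mem=60
  op3 P2: load  L0 → I/S/S on L0; bus BusRd; mem=60
  op4 P1: store L1 := 95 → I/M/I on L1; bus BusRdX; mem=50
  op5 P0: store L1 := 96 → M/I/I on L1; bus BusRdX Flush; mem=95
  op6 P1: load  L1 → S/S/I on L1; bus BusRd Flush; mem=96
  op7 P1: store L1 := 10 → I/M/I on L1; bus BusUpgr; mem=96
  op8 P1: store L1 := 82 → I/M/I on L1; bus (none); mem=96
  op9 P2: load  L1 → I/S/S on L1; bus BusRd Flush; mem=82
  op10 P2: load  L1 → I/S/S on L1; bus (none); mem=82
  op11 P1: store L2 := 39 → I/M/I on L2; bus BusRdX; mem=20
  op12 P1: store L1 := 2 → I/M/I on L1; bus BusUpgr; mem=82
  op13 P1: load  L1 → I/M/I on L1; bus (none); mem=82
  op14 P2: load  L1 → I/S/S on L1; bus BusRd Flush; mem=2
  op15 P0: load  L3 → E/I/I on L3; bus BusRd; mem=80
  op16 P1: store L0 := 81 → I/M/I on L0; bus BusUpgr; mem=60
  op17 P1: load  L0 → I/M/I on L0; bus (none); mem=60
  op18 P1: store L1 := 13 → I/M/I on L1; bus BusUpgr; mem=2
  op19 P1: store L1 := 53 → I/M/I on L1; bus (none); mem=2
  op20 P2: store L1 := 15 → I/I/M on L1; bus BusRdX Flush; mem=53

memory[L2] = 20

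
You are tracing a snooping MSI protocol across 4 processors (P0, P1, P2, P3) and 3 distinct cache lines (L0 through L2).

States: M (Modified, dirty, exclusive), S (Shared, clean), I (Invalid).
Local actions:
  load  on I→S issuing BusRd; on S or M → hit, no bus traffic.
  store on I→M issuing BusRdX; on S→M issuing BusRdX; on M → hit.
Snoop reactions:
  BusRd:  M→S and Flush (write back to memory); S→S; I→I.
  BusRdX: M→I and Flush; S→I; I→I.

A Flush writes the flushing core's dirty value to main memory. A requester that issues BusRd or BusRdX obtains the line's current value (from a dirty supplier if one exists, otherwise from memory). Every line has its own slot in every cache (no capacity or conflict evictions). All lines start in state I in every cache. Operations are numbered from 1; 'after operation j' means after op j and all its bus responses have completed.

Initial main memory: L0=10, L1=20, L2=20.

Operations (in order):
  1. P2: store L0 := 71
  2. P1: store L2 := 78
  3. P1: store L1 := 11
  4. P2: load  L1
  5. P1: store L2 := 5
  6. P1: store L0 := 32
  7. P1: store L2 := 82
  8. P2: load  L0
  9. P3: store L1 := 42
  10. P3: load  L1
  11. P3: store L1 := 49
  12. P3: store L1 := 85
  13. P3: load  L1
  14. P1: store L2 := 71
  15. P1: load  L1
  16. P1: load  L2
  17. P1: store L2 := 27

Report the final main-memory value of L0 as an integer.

memory[L0] = 32

[1] P2: store L0 := 71 | P0:I, P1:I, P2:M(71), P3:I | bus: BusRdX
[2] P1: store L2 := 78 | P0:I, P1:M(78), P2:I, P3:I | bus: BusRdX
[3] P1: store L1 := 11 | P0:I, P1:M(11), P2:I, P3:I | bus: BusRdX
[4] P2: load  L1 | P0:I, P1:S(11), P2:S(11), P3:I | bus: BusRd,Flush
[5] P1: store L2 := 5 | P0:I, P1:M(5), P2:I, P3:I | bus: none
[6] P1: store L0 := 32 | P0:I, P1:M(32), P2:I, P3:I | bus: BusRdX,Flush
[7] P1: store L2 := 82 | P0:I, P1:M(82), P2:I, P3:I | bus: none
[8] P2: load  L0 | P0:I, P1:S(32), P2:S(32), P3:I | bus: BusRd,Flush
[9] P3: store L1 := 42 | P0:I, P1:I, P2:I, P3:M(42) | bus: BusRdX
[10] P3: load  L1 | P0:I, P1:I, P2:I, P3:M(42) | bus: none
[11] P3: store L1 := 49 | P0:I, P1:I, P2:I, P3:M(49) | bus: none
[12] P3: store L1 := 85 | P0:I, P1:I, P2:I, P3:M(85) | bus: none
[13] P3: load  L1 | P0:I, P1:I, P2:I, P3:M(85) | bus: none
[14] P1: store L2 := 71 | P0:I, P1:M(71), P2:I, P3:I | bus: none
[15] P1: load  L1 | P0:I, P1:S(85), P2:I, P3:S(85) | bus: BusRd,Flush
[16] P1: load  L2 | P0:I, P1:M(71), P2:I, P3:I | bus: none
[17] P1: store L2 := 27 | P0:I, P1:M(27), P2:I, P3:I | bus: none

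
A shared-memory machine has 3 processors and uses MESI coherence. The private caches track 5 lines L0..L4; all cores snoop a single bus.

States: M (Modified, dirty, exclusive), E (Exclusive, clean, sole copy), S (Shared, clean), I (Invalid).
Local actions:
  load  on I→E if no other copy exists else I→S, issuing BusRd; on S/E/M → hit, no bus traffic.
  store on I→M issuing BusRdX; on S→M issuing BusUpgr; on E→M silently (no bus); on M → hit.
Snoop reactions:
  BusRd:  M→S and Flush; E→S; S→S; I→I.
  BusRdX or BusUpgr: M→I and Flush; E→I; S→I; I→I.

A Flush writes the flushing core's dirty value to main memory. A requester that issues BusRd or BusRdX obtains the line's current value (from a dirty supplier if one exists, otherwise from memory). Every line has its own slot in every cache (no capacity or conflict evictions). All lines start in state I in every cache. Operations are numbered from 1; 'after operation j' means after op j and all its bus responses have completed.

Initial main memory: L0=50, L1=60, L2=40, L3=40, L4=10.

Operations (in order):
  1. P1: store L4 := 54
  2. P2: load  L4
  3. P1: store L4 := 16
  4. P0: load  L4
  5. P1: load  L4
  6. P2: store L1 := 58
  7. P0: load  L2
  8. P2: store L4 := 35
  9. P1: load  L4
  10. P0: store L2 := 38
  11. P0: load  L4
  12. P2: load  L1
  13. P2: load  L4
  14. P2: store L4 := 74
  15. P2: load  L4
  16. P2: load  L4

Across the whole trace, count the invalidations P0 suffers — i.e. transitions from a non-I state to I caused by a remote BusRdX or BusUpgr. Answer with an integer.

1. P1: store L4 := 54  bus=[BusRdX]  L4: P0=I P1=M P2=I  mem[L4]=10
2. P2: load  L4  bus=[BusRd,Flush]  L4: P0=I P1=S P2=S  mem[L4]=54
3. P1: store L4 := 16  bus=[BusUpgr]  L4: P0=I P1=M P2=I  mem[L4]=54
4. P0: load  L4  bus=[BusRd,Flush]  L4: P0=S P1=S P2=I  mem[L4]=16
5. P1: load  L4  bus=[-]  L4: P0=S P1=S P2=I  mem[L4]=16
6. P2: store L1 := 58  bus=[BusRdX]  L1: P0=I P1=I P2=M  mem[L1]=60
7. P0: load  L2  bus=[BusRd]  L2: P0=E P1=I P2=I  mem[L2]=40
8. P2: store L4 := 35  bus=[BusRdX]  L4: P0=I P1=I P2=M  mem[L4]=16
9. P1: load  L4  bus=[BusRd,Flush]  L4: P0=I P1=S P2=S  mem[L4]=35
10. P0: store L2 := 38  bus=[-]  L2: P0=M P1=I P2=I  mem[L2]=40
11. P0: load  L4  bus=[BusRd]  L4: P0=S P1=S P2=S  mem[L4]=35
12. P2: load  L1  bus=[-]  L1: P0=I P1=I P2=M  mem[L1]=60
13. P2: load  L4  bus=[-]  L4: P0=S P1=S P2=S  mem[L4]=35
14. P2: store L4 := 74  bus=[BusUpgr]  L4: P0=I P1=I P2=M  mem[L4]=35
15. P2: load  L4  bus=[-]  L4: P0=I P1=I P2=M  mem[L4]=35
16. P2: load  L4  bus=[-]  L4: P0=I P1=I P2=M  mem[L4]=35

invalidations = 2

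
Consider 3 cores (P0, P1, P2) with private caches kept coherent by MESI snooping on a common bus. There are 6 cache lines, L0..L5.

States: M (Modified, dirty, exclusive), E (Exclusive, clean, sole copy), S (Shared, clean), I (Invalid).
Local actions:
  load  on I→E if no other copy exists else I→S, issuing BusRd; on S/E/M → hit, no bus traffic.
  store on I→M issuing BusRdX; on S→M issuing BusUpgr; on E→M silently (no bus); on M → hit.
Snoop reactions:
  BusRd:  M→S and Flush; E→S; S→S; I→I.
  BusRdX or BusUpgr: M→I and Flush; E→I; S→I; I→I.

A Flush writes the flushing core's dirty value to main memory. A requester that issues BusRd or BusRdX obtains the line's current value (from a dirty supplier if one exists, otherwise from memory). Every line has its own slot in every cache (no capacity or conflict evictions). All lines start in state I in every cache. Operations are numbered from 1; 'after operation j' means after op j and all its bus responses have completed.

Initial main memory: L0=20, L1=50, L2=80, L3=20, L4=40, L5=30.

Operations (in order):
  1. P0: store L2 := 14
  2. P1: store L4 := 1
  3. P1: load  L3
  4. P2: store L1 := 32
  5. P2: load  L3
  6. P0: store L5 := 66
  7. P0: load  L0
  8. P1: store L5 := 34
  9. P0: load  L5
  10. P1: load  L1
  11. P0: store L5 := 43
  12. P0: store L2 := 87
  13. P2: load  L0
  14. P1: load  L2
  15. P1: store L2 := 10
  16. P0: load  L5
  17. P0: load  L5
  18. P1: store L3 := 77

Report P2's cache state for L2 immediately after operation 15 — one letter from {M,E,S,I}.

state = I

1. P0: store L2 := 14  bus=[BusRdX]  L2: P0=M P1=I P2=I  mem[L2]=80
2. P1: store L4 := 1  bus=[BusRdX]  L4: P0=I P1=M P2=I  mem[L4]=40
3. P1: load  L3  bus=[BusRd]  L3: P0=I P1=E P2=I  mem[L3]=20
4. P2: store L1 := 32  bus=[BusRdX]  L1: P0=I P1=I P2=M  mem[L1]=50
5. P2: load  L3  bus=[BusRd]  L3: P0=I P1=S P2=S  mem[L3]=20
6. P0: store L5 := 66  bus=[BusRdX]  L5: P0=M P1=I P2=I  mem[L5]=30
7. P0: load  L0  bus=[BusRd]  L0: P0=E P1=I P2=I  mem[L0]=20
8. P1: store L5 := 34  bus=[BusRdX,Flush]  L5: P0=I P1=M P2=I  mem[L5]=66
9. P0: load  L5  bus=[BusRd,Flush]  L5: P0=S P1=S P2=I  mem[L5]=34
10. P1: load  L1  bus=[BusRd,Flush]  L1: P0=I P1=S P2=S  mem[L1]=32
11. P0: store L5 := 43  bus=[BusUpgr]  L5: P0=M P1=I P2=I  mem[L5]=34
12. P0: store L2 := 87  bus=[-]  L2: P0=M P1=I P2=I  mem[L2]=80
13. P2: load  L0  bus=[BusRd]  L0: P0=S P1=I P2=S  mem[L0]=20
14. P1: load  L2  bus=[BusRd,Flush]  L2: P0=S P1=S P2=I  mem[L2]=87
15. P1: store L2 := 10  bus=[BusUpgr]  L2: P0=I P1=M P2=I  mem[L2]=87
16. P0: load  L5  bus=[-]  L5: P0=M P1=I P2=I  mem[L5]=34
17. P0: load  L5  bus=[-]  L5: P0=M P1=I P2=I  mem[L5]=34
18. P1: store L3 := 77  bus=[BusUpgr]  L3: P0=I P1=M P2=I  mem[L3]=20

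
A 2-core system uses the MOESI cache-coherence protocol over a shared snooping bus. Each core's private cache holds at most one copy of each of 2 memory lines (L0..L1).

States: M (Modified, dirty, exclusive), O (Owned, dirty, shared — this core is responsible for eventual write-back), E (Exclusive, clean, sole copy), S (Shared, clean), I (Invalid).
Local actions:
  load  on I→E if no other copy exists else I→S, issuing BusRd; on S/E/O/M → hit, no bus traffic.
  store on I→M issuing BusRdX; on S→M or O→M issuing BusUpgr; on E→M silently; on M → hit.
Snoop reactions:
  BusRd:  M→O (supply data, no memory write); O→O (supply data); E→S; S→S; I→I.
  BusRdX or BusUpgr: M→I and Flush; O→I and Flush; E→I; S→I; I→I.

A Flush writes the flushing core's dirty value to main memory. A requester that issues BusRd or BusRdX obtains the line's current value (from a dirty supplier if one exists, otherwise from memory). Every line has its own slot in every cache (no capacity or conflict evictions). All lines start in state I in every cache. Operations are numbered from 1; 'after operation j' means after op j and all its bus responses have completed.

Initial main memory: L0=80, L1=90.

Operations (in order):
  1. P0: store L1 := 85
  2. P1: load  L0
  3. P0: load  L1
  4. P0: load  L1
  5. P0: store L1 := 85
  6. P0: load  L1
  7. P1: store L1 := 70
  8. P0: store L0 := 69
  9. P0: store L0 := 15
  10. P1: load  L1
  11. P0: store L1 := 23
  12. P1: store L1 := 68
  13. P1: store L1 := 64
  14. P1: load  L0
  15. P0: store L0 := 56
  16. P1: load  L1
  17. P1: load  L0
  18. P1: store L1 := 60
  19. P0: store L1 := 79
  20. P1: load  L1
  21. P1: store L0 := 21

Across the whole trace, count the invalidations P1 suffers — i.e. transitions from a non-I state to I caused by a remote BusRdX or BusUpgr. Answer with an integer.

invalidations = 4

  op1 P0: store L1 := 85 → M/I on L1; bus BusRdX; mem=90
  op2 P1: load  L0 → I/E on L0; bus BusRd; mem=80
  op3 P0: load  L1 → M/I on L1; bus (none); mem=90
  op4 P0: load  L1 → M/I on L1; bus (none); mem=90
  op5 P0: store L1 := 85 → M/I on L1; bus (none); mem=90
  op6 P0: load  L1 → M/I on L1; bus (none); mem=90
  op7 P1: store L1 := 70 → I/M on L1; bus BusRdX Flush; mem=85
  op8 P0: store L0 := 69 → M/I on L0; bus BusRdX; mem=80
  op9 P0: store L0 := 15 → M/I on L0; bus (none); mem=80
  op10 P1: load  L1 → I/M on L1; bus (none); mem=85
  op11 P0: store L1 := 23 → M/I on L1; bus BusRdX Flush; mem=70
  op12 P1: store L1 := 68 → I/M on L1; bus BusRdX Flush; mem=23
  op13 P1: store L1 := 64 → I/M on L1; bus (none); mem=23
  op14 P1: load  L0 → O/S on L0; bus BusRd; mem=80
  op15 P0: store L0 := 56 → M/I on L0; bus BusUpgr; mem=80
  op16 P1: load  L1 → I/M on L1; bus (none); mem=23
  op17 P1: load  L0 → O/S on L0; bus BusRd; mem=80
  op18 P1: store L1 := 60 → I/M on L1; bus (none); mem=23
  op19 P0: store L1 := 79 → M/I on L1; bus BusRdX Flush; mem=60
  op20 P1: load  L1 → O/S on L1; bus BusRd; mem=60
  op21 P1: store L0 := 21 → I/M on L0; bus BusUpgr Flush; mem=56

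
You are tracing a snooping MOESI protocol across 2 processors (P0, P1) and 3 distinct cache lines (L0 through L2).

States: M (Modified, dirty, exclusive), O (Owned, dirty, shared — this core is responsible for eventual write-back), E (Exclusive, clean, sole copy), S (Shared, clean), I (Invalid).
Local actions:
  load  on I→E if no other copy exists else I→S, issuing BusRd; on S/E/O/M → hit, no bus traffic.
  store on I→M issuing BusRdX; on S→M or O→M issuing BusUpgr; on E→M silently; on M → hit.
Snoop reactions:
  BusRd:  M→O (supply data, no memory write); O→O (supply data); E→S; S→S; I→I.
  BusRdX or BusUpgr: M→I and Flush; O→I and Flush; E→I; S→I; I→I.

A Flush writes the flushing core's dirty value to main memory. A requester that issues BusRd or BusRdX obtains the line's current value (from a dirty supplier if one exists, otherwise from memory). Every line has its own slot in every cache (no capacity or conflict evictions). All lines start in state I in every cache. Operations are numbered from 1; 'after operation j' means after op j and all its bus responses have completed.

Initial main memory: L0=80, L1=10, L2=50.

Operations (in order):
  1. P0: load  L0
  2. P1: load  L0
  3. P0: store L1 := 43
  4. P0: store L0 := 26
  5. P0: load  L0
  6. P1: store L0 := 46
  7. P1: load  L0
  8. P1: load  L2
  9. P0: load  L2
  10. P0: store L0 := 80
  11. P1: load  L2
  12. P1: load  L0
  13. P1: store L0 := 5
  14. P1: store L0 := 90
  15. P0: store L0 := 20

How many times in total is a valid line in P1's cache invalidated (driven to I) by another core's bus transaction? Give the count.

invalidations = 3

[1] P0: load  L0 | P0:E(80), P1:I | bus: BusRd
[2] P1: load  L0 | P0:S(80), P1:S(80) | bus: BusRd
[3] P0: store L1 := 43 | P0:M(43), P1:I | bus: BusRdX
[4] P0: store L0 := 26 | P0:M(26), P1:I | bus: BusUpgr
[5] P0: load  L0 | P0:M(26), P1:I | bus: none
[6] P1: store L0 := 46 | P0:I, P1:M(46) | bus: BusRdX,Flush
[7] P1: load  L0 | P0:I, P1:M(46) | bus: none
[8] P1: load  L2 | P0:I, P1:E(50) | bus: BusRd
[9] P0: load  L2 | P0:S(50), P1:S(50) | bus: BusRd
[10] P0: store L0 := 80 | P0:M(80), P1:I | bus: BusRdX,Flush
[11] P1: load  L2 | P0:S(50), P1:S(50) | bus: none
[12] P1: load  L0 | P0:O(80), P1:S(80) | bus: BusRd
[13] P1: store L0 := 5 | P0:I, P1:M(5) | bus: BusUpgr,Flush
[14] P1: store L0 := 90 | P0:I, P1:M(90) | bus: none
[15] P0: store L0 := 20 | P0:M(20), P1:I | bus: BusRdX,Flush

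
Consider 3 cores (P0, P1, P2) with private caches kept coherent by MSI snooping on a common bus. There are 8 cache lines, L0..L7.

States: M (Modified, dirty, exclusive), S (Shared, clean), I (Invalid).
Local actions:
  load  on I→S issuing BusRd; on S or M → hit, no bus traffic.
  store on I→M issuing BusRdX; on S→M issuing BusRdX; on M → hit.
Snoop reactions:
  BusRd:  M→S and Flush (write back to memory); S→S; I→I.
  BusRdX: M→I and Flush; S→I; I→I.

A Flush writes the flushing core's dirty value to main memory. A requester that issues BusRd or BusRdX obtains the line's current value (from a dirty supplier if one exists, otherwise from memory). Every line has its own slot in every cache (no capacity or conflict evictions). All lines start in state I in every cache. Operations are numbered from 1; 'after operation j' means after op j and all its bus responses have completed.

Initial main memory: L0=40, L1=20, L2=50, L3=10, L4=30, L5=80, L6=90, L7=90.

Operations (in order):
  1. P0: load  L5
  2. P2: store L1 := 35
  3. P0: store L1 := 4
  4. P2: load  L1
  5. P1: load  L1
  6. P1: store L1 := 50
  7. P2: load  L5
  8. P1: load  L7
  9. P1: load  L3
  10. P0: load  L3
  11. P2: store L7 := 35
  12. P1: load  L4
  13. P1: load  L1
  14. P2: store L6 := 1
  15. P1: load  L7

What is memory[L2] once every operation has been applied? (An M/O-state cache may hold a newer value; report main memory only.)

memory[L2] = 50

step 1: P0: load  L5  ⟶  SII  (L5)  txn=BusRd  M[L5]=80
step 2: P2: store L1 := 35  ⟶  IIM  (L1)  txn=BusRdX  M[L1]=20
step 3: P0: store L1 := 4  ⟶  MII  (L1)  txn=BusRdX+Flush  M[L1]=35
step 4: P2: load  L1  ⟶  SIS  (L1)  txn=BusRd+Flush  M[L1]=4
step 5: P1: load  L1  ⟶  SSS  (L1)  txn=BusRd  M[L1]=4
step 6: P1: store L1 := 50  ⟶  IMI  (L1)  txn=BusRdX  M[L1]=4
step 7: P2: load  L5  ⟶  SIS  (L5)  txn=BusRd  M[L5]=80
step 8: P1: load  L7  ⟶  ISI  (L7)  txn=BusRd  M[L7]=90
step 9: P1: load  L3  ⟶  ISI  (L3)  txn=BusRd  M[L3]=10
step 10: P0: load  L3  ⟶  SSI  (L3)  txn=BusRd  M[L3]=10
step 11: P2: store L7 := 35  ⟶  IIM  (L7)  txn=BusRdX  M[L7]=90
step 12: P1: load  L4  ⟶  ISI  (L4)  txn=BusRd  M[L4]=30
step 13: P1: load  L1  ⟶  IMI  (L1)  txn=∅  M[L1]=4
step 14: P2: store L6 := 1  ⟶  IIM  (L6)  txn=BusRdX  M[L6]=90
step 15: P1: load  L7  ⟶  ISS  (L7)  txn=BusRd+Flush  M[L7]=35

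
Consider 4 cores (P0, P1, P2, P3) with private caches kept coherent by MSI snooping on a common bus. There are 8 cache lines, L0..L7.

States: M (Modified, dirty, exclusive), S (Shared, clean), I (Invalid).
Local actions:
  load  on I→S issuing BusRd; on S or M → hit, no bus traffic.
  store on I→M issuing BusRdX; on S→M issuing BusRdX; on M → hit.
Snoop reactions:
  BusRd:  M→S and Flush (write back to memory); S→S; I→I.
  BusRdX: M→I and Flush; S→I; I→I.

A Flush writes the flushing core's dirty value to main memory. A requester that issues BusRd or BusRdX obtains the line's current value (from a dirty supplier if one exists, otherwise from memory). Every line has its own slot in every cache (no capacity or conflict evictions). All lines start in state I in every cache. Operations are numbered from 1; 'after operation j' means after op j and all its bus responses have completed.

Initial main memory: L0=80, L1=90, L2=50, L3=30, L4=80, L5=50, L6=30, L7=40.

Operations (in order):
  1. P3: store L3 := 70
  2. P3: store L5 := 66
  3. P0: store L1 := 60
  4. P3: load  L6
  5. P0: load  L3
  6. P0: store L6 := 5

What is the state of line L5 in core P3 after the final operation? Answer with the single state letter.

  op1 P3: store L3 := 70 → I/I/I/M on L3; bus BusRdX; mem=30
  op2 P3: store L5 := 66 → I/I/I/M on L5; bus BusRdX; mem=50
  op3 P0: store L1 := 60 → M/I/I/I on L1; bus BusRdX; mem=90
  op4 P3: load  L6 → I/I/I/S on L6; bus BusRd; mem=30
  op5 P0: load  L3 → S/I/I/S on L3; bus BusRd Flush; mem=70
  op6 P0: store L6 := 5 → M/I/I/I on L6; bus BusRdX; mem=30

state = M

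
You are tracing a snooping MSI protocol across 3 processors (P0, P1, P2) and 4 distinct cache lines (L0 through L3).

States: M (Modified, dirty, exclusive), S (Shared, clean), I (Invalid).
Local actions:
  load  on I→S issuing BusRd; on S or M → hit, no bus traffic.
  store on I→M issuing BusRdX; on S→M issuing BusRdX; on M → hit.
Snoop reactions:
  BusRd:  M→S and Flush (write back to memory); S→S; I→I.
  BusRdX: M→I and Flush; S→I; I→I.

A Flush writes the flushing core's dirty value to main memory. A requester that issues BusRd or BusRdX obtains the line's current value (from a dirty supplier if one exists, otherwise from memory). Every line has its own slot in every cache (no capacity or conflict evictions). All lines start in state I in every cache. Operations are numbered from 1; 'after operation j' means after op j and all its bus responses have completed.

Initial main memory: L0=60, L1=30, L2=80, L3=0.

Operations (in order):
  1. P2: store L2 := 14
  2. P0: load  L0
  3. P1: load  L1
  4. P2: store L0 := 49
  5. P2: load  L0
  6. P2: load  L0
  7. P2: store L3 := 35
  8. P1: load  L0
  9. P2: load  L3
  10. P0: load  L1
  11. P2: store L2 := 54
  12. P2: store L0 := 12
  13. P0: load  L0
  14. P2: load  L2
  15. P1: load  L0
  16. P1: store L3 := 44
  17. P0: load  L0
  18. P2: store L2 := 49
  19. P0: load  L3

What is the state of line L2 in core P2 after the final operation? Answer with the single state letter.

step 1: P2: store L2 := 14  ⟶  IIM  (L2)  txn=BusRdX  M[L2]=80
step 2: P0: load  L0  ⟶  SII  (L0)  txn=BusRd  M[L0]=60
step 3: P1: load  L1  ⟶  ISI  (L1)  txn=BusRd  M[L1]=30
step 4: P2: store L0 := 49  ⟶  IIM  (L0)  txn=BusRdX  M[L0]=60
step 5: P2: load  L0  ⟶  IIM  (L0)  txn=∅  M[L0]=60
step 6: P2: load  L0  ⟶  IIM  (L0)  txn=∅  M[L0]=60
step 7: P2: store L3 := 35  ⟶  IIM  (L3)  txn=BusRdX  M[L3]=0
step 8: P1: load  L0  ⟶  ISS  (L0)  txn=BusRd+Flush  M[L0]=49
step 9: P2: load  L3  ⟶  IIM  (L3)  txn=∅  M[L3]=0
step 10: P0: load  L1  ⟶  SSI  (L1)  txn=BusRd  M[L1]=30
step 11: P2: store L2 := 54  ⟶  IIM  (L2)  txn=∅  M[L2]=80
step 12: P2: store L0 := 12  ⟶  IIM  (L0)  txn=BusRdX  M[L0]=49
step 13: P0: load  L0  ⟶  SIS  (L0)  txn=BusRd+Flush  M[L0]=12
step 14: P2: load  L2  ⟶  IIM  (L2)  txn=∅  M[L2]=80
step 15: P1: load  L0  ⟶  SSS  (L0)  txn=BusRd  M[L0]=12
step 16: P1: store L3 := 44  ⟶  IMI  (L3)  txn=BusRdX+Flush  M[L3]=35
step 17: P0: load  L0  ⟶  SSS  (L0)  txn=∅  M[L0]=12
step 18: P2: store L2 := 49  ⟶  IIM  (L2)  txn=∅  M[L2]=80
step 19: P0: load  L3  ⟶  SSI  (L3)  txn=BusRd+Flush  M[L3]=44

state = M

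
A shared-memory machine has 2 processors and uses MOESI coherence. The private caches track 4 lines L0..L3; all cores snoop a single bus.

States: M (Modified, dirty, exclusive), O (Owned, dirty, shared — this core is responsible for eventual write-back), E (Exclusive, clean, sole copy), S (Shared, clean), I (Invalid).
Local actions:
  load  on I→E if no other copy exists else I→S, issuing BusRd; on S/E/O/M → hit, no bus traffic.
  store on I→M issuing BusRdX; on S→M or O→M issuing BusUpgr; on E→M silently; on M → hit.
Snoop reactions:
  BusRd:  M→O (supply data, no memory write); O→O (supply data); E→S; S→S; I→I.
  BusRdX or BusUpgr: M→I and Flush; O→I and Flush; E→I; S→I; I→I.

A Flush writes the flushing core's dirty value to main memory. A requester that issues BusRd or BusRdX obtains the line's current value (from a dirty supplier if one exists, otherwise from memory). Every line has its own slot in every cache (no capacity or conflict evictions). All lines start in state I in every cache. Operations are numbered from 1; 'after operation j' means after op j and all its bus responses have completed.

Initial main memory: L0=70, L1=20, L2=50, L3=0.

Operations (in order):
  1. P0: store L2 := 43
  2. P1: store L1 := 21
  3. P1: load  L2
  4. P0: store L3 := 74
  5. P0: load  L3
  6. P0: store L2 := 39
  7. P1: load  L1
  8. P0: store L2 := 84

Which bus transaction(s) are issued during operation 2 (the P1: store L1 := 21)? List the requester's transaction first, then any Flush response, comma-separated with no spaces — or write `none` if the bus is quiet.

step 1: P0: store L2 := 43  ⟶  MI  (L2)  txn=BusRdX  M[L2]=50
step 2: P1: store L1 := 21  ⟶  IM  (L1)  txn=BusRdX  M[L1]=20
step 3: P1: load  L2  ⟶  OS  (L2)  txn=BusRd  M[L2]=50
step 4: P0: store L3 := 74  ⟶  MI  (L3)  txn=BusRdX  M[L3]=0
step 5: P0: load  L3  ⟶  MI  (L3)  txn=∅  M[L3]=0
step 6: P0: store L2 := 39  ⟶  MI  (L2)  txn=BusUpgr  M[L2]=50
step 7: P1: load  L1  ⟶  IM  (L1)  txn=∅  M[L1]=20
step 8: P0: store L2 := 84  ⟶  MI  (L2)  txn=∅  M[L2]=50

bus = BusRdX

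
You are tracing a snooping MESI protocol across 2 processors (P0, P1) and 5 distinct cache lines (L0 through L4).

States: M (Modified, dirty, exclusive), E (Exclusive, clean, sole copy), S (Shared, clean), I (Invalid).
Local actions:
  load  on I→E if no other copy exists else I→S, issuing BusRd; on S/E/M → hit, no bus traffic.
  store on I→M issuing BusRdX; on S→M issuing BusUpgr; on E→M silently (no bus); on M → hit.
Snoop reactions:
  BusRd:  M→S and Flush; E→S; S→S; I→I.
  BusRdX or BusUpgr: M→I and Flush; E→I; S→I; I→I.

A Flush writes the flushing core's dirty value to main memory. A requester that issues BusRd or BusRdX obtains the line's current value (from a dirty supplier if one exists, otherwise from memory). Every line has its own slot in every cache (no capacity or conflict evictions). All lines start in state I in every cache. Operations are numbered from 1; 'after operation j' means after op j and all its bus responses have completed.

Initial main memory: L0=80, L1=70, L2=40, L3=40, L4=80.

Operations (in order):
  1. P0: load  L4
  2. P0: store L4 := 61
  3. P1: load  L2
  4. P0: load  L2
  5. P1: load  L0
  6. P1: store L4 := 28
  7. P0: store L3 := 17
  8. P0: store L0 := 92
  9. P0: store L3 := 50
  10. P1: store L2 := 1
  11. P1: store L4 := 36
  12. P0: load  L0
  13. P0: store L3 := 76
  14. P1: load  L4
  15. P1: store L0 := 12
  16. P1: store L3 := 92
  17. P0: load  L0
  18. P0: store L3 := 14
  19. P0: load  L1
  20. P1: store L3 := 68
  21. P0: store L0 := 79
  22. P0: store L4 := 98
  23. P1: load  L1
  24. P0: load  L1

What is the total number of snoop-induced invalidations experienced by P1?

[1] P0: load  L4 | P0:E(80), P1:I | bus: BusRd
[2] P0: store L4 := 61 | P0:M(61), P1:I | bus: none
[3] P1: load  L2 | P0:I, P1:E(40) | bus: BusRd
[4] P0: load  L2 | P0:S(40), P1:S(40) | bus: BusRd
[5] P1: load  L0 | P0:I, P1:E(80) | bus: BusRd
[6] P1: store L4 := 28 | P0:I, P1:M(28) | bus: BusRdX,Flush
[7] P0: store L3 := 17 | P0:M(17), P1:I | bus: BusRdX
[8] P0: store L0 := 92 | P0:M(92), P1:I | bus: BusRdX
[9] P0: store L3 := 50 | P0:M(50), P1:I | bus: none
[10] P1: store L2 := 1 | P0:I, P1:M(1) | bus: BusUpgr
[11] P1: store L4 := 36 | P0:I, P1:M(36) | bus: none
[12] P0: load  L0 | P0:M(92), P1:I | bus: none
[13] P0: store L3 := 76 | P0:M(76), P1:I | bus: none
[14] P1: load  L4 | P0:I, P1:M(36) | bus: none
[15] P1: store L0 := 12 | P0:I, P1:M(12) | bus: BusRdX,Flush
[16] P1: store L3 := 92 | P0:I, P1:M(92) | bus: BusRdX,Flush
[17] P0: load  L0 | P0:S(12), P1:S(12) | bus: BusRd,Flush
[18] P0: store L3 := 14 | P0:M(14), P1:I | bus: BusRdX,Flush
[19] P0: load  L1 | P0:E(70), P1:I | bus: BusRd
[20] P1: store L3 := 68 | P0:I, P1:M(68) | bus: BusRdX,Flush
[21] P0: store L0 := 79 | P0:M(79), P1:I | bus: BusUpgr
[22] P0: store L4 := 98 | P0:M(98), P1:I | bus: BusRdX,Flush
[23] P1: load  L1 | P0:S(70), P1:S(70) | bus: BusRd
[24] P0: load  L1 | P0:S(70), P1:S(70) | bus: none

invalidations = 4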